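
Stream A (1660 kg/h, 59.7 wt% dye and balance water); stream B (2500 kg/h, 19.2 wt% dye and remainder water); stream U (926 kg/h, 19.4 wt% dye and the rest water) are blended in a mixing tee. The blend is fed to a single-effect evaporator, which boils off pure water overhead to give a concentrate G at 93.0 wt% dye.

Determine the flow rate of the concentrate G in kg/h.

dye entering = 1660×0.597 + 2500×0.192 + 926×0.194 = 1650.7 kg/h.
All dye reports to G, so G = 1650.7/0.930 = 1774.9 kg/h.

1775 kg/h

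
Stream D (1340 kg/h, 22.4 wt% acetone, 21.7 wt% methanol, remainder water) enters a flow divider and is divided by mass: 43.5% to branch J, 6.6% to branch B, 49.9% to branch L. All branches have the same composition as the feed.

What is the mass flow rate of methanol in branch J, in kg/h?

Branch J total = 0.435×1340 = 582.9 kg/h.
methanol in J = 0.217×582.9 = 126.49 kg/h.

126.5 kg/h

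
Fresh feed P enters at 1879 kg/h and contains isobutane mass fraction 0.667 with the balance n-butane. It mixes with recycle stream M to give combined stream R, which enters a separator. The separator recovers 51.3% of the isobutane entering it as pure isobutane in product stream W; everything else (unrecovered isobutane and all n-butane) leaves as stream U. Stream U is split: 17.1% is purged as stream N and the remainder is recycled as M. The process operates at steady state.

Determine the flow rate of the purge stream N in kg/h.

800.7 kg/h

n-butane enters only via P and leaves only via the purge: 1879×0.333 = 0.171×(n-butane in U), and the separator passes all n-butane, so n-butane in R = n-butane in U = 3659.1 kg/h.
isobutane in R: m_A = 1879×0.667 + (1−0.171)·(1−0.513)·m_A, so m_A = 1253.3/0.5963 = 2101.9 kg/h.
U = (1−0.513)×2101.9 + 3659.1 = 4682.7 kg/h.
Purge N = 0.171×4682.7 = 800.74 kg/h.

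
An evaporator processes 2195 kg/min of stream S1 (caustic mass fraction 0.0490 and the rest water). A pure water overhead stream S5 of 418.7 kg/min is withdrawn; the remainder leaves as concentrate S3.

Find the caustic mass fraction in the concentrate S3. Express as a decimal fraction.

caustic is not removed: 2195×0.049 = 107.56 kg/min of caustic enters S3.
Concentrate = 2195 − 418.7 = 1776.3 kg/min.
Mass fraction = 107.56/1776.3 = 0.0606.

0.0606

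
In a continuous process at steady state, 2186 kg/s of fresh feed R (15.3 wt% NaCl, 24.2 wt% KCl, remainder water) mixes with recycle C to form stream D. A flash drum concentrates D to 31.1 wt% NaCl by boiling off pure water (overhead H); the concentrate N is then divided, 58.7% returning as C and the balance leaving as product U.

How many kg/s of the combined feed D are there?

3715 kg/s

Overall NaCl balance (none leaves overhead): NaCl in fresh feed = NaCl in product, i.e. 2186×0.153 = (1−0.587)·N·0.311.
N = 334.46/(0.311×0.413) = 2603.9 kg/s.
Recycle C = 0.587×2603.9 = 1528.5 kg/s.
Combined feed D = 2186 + 1528.5 = 3714.5 kg/s.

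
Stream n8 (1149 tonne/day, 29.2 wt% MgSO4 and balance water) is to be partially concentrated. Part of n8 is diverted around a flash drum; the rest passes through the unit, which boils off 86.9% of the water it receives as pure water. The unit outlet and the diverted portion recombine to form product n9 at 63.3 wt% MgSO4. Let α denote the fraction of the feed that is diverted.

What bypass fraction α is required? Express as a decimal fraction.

0.124

All 1149×0.292 = 335.51 tonne/day of MgSO4 reaches n9, so n9 = 335.51/0.633 = 530.03 tonne/day and vapour = 618.97 tonne/day.
The evaporator receives (1−α)·1149 of feed at 0.708 water and removes 0.869 of that water:
0.869×0.708×(1−α)×1149 = 618.97
(1−α) = 618.97/706.92 = 0.8756;  α = 0.1244.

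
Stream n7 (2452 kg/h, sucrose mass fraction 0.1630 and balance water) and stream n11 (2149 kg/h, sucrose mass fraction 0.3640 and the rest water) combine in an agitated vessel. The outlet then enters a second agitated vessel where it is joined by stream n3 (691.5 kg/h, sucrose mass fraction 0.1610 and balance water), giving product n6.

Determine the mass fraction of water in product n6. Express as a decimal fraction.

Overall, product flow = 5292.5 kg/h.
water in = 2452×0.837 + 2149×0.636 + 691.5×0.839 = 3999.3 kg/h.
water fraction in n6 = 0.7556.

0.7556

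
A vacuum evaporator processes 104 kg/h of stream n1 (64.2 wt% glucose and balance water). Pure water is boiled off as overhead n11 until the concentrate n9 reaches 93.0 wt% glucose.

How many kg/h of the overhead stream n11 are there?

32.21 kg/h

glucose is conserved: 104×0.642 = 66.768 kg/h all reports to the concentrate.
Concentrate = 66.768/(target fraction) = 71.794 kg/h.
Overhead = 104 − 71.794 = 32.206 kg/h.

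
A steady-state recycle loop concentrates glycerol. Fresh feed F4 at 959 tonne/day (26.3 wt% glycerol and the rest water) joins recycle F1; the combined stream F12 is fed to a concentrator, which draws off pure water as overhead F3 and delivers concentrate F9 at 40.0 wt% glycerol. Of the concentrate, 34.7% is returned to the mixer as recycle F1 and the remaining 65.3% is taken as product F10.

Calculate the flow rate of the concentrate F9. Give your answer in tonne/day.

Overall glycerol balance (none leaves overhead): glycerol in fresh feed = glycerol in product, i.e. 959×0.263 = (1−0.347)·F9·0.400.
F9 = 252.22/(0.400×0.653) = 965.61 tonne/day.

965.6 tonne/day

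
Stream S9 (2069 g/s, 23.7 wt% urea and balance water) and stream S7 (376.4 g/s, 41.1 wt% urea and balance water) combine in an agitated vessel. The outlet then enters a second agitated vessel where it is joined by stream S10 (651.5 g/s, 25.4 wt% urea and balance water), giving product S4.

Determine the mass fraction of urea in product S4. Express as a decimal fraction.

Overall, product flow = 3096.9 g/s.
urea in = 2069×0.237 + 376.4×0.411 + 651.5×0.254 = 810.53 g/s.
urea fraction in S4 = 0.262.

0.262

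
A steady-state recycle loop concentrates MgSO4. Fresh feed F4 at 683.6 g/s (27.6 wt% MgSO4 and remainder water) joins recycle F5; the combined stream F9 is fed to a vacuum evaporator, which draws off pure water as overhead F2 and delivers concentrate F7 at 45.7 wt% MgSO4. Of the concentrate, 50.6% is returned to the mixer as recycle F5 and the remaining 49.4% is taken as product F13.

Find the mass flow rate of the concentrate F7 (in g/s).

835.7 g/s

Overall MgSO4 balance (none leaves overhead): MgSO4 in fresh feed = MgSO4 in product, i.e. 683.6×0.276 = (1−0.506)·F7·0.457.
F7 = 188.67/(0.457×0.494) = 835.73 g/s.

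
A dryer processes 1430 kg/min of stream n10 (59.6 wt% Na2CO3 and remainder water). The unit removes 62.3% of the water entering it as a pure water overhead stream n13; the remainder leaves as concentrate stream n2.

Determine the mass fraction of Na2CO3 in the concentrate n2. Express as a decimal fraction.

Na2CO3 is not removed: 1430×0.596 = 852.28 kg/min of Na2CO3 enters n2.
water entering = 1430×0.404 = 577.72 kg/min; overhead removed = 0.623×577.72 = 359.92 kg/min.
Concentrate = 1430 − 359.92 = 1070.1 kg/min.
Mass fraction = 852.28/1070.1 = 0.796.

0.796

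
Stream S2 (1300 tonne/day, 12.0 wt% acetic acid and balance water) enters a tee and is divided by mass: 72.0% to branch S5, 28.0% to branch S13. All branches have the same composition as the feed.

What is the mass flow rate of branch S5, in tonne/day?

936 tonne/day

Branch S5 flow = 0.720×1300 = 936 tonne/day.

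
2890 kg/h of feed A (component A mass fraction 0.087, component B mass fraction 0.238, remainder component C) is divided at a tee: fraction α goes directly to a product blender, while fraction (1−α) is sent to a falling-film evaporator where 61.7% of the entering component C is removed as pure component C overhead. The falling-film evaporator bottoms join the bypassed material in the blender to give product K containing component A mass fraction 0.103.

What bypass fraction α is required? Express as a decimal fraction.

0.627

All 2890×0.087 = 251.43 kg/h of component A reaches K, so K = 251.43/0.103 = 2441.1 kg/h and vapour = 448.93 kg/h.
The evaporator receives (1−α)·2890 of feed at 0.675 component C and removes 0.617 of that component C:
0.617×0.675×(1−α)×2890 = 448.93
(1−α) = 448.93/1203.6 = 0.3730;  α = 0.6270.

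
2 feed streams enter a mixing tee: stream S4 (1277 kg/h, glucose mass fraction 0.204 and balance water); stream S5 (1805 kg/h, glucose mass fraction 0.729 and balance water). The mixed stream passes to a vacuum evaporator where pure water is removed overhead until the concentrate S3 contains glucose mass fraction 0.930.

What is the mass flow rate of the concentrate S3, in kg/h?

glucose entering = 1277×0.204 + 1805×0.729 = 1576.4 kg/h.
All glucose reports to S3, so S3 = 1576.4/0.930 = 1695 kg/h.

1695 kg/h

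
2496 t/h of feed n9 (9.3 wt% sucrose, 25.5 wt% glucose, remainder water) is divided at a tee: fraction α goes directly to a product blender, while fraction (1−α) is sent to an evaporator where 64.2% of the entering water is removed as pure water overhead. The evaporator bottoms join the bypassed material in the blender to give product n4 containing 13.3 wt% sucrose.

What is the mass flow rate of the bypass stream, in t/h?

702.6 t/h

All 2496×0.093 = 232.13 t/h of sucrose reaches n4, so n4 = 232.13/0.133 = 1745.3 t/h and vapour = 750.68 t/h.
The evaporator receives (1−α)·2496 of feed at 0.652 water and removes 0.642 of that water:
0.642×0.652×(1−α)×2496 = 750.68
(1−α) = 750.68/1044.8 = 0.7185;  α = 0.2815.
Bypass flow = 0.2815×2496 = 702.63 t/h.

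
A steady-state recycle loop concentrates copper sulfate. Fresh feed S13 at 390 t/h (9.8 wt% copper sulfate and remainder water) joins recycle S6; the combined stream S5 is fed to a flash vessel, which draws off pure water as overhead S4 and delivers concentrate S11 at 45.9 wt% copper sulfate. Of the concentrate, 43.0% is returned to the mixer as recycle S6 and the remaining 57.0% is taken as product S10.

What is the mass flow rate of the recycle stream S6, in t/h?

Overall copper sulfate balance (none leaves overhead): copper sulfate in fresh feed = copper sulfate in product, i.e. 390×0.098 = (1−0.430)·S11·0.459.
S11 = 38.22/(0.459×0.570) = 146.08 t/h.
Recycle S6 = 0.430×146.08 = 62.816 t/h.

62.82 t/h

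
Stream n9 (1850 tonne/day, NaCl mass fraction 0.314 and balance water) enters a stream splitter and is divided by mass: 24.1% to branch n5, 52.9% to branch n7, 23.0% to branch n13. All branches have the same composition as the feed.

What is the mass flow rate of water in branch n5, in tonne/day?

Branch n5 total = 0.241×1850 = 445.85 tonne/day.
water in n5 = 0.686×445.85 = 305.85 tonne/day.

305.9 tonne/day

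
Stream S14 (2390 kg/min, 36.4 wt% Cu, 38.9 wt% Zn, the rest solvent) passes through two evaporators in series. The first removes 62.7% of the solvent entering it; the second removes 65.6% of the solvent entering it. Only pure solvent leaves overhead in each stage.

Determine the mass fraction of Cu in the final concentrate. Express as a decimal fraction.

0.464

solvent in feed = 2390×0.247 = 590.33 kg/min.
After stage 1: solvent left = (1−0.627)×590.33 = 220.19; stream total = 2019.9 kg/min.
After stage 2: solvent left = (1−0.656)×220.19 = 75.746; final concentrate = 1875.4 kg/min.
Cu fraction = 869.96/1875.4 = 0.464.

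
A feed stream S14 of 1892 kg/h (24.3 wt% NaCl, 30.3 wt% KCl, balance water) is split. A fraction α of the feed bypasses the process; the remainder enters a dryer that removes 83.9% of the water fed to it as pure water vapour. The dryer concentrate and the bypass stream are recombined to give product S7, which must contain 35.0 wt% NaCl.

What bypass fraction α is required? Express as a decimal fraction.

All 1892×0.243 = 459.76 kg/h of NaCl reaches S7, so S7 = 459.76/0.350 = 1313.6 kg/h and vapour = 578.41 kg/h.
The evaporator receives (1−α)·1892 of feed at 0.454 water and removes 0.839 of that water:
0.839×0.454×(1−α)×1892 = 578.41
(1−α) = 578.41/720.67 = 0.8026;  α = 0.1974.

0.197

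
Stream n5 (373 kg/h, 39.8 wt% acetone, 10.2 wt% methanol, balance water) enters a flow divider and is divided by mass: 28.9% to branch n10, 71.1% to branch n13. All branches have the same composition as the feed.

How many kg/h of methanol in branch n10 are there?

Branch n10 total = 0.289×373 = 107.8 kg/h.
methanol in n10 = 0.102×107.8 = 10.995 kg/h.

11 kg/h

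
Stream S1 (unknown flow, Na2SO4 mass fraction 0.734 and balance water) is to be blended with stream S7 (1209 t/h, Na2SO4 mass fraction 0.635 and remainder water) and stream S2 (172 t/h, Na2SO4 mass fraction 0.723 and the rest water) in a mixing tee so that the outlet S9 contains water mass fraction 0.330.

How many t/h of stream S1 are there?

518.7 t/h

Let S1 be the unknown flow. Total out = 1381 + S1.
water balance: 488.93 + 0.266·S1 = 0.330·(1381 + S1)
(0.266 − 0.330)·S1 = 0.330×1381 − 488.93 = -33.199
S1 = -33.199 / -0.064 = 518.73 t/h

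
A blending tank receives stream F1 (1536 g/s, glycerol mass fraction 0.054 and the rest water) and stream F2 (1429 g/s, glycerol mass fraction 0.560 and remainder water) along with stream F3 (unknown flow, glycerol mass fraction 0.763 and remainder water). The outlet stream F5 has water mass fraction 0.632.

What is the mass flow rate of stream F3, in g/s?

Let F3 be the unknown flow. Total out = 2965 + F3.
water balance: 2081.8 + 0.237·F3 = 0.632·(2965 + F3)
(0.237 − 0.632)·F3 = 0.632×2965 − 2081.8 = -207.94
F3 = -207.94 / -0.395 = 526.42 g/s

526.4 g/s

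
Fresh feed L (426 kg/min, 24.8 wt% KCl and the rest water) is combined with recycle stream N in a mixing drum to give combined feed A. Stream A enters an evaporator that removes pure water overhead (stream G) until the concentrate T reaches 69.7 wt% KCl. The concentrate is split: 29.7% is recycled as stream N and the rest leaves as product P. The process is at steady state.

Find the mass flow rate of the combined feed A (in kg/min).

490 kg/min

Overall KCl balance (none leaves overhead): KCl in fresh feed = KCl in product, i.e. 426×0.248 = (1−0.297)·T·0.697.
T = 105.65/(0.697×0.703) = 215.61 kg/min.
Recycle N = 0.297×215.61 = 64.037 kg/min.
Combined feed A = 426 + 64.037 = 490.04 kg/min.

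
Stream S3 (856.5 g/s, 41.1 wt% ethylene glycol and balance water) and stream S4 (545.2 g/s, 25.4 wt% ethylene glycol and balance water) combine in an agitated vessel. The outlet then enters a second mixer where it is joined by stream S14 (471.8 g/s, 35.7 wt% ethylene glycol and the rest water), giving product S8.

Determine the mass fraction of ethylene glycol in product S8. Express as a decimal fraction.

0.3517

Overall, product flow = 1873.5 g/s.
ethylene glycol in = 856.5×0.411 + 545.2×0.254 + 471.8×0.357 = 658.93 g/s.
ethylene glycol fraction in S8 = 0.3517.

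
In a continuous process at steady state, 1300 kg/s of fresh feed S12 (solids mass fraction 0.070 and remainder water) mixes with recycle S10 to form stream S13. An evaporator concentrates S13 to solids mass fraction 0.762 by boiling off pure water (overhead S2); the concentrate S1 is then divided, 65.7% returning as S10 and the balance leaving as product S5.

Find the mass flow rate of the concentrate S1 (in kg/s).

Overall solids balance (none leaves overhead): solids in fresh feed = solids in product, i.e. 1300×0.070 = (1−0.657)·S1·0.762.
S1 = 91/(0.762×0.343) = 348.17 kg/s.

348.2 kg/s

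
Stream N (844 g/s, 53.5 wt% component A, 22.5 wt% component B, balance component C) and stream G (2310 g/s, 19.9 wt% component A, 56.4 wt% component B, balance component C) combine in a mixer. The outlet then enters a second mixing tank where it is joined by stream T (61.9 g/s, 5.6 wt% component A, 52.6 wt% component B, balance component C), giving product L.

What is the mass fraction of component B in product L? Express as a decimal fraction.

0.4743

Overall, product flow = 3215.9 g/s.
component B in = 844×0.225 + 2310×0.564 + 61.9×0.526 = 1525.3 g/s.
component B fraction in L = 0.4743.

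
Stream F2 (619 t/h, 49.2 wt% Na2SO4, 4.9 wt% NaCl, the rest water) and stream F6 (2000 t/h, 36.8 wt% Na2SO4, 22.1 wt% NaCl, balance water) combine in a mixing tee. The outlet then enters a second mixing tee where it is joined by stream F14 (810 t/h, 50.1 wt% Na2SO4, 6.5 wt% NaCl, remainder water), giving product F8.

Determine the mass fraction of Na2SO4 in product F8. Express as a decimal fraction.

Overall, product flow = 3429 t/h.
Na2SO4 in = 619×0.492 + 2000×0.368 + 810×0.501 = 1446.4 t/h.
Na2SO4 fraction in F8 = 0.422.

0.422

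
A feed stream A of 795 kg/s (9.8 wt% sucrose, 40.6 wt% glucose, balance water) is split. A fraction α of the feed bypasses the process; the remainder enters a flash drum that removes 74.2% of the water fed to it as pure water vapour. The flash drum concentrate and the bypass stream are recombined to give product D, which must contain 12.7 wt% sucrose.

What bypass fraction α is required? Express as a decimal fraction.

All 795×0.098 = 77.91 kg/s of sucrose reaches D, so D = 77.91/0.127 = 613.46 kg/s and vapour = 181.54 kg/s.
The evaporator receives (1−α)·795 of feed at 0.496 water and removes 0.742 of that water:
0.742×0.496×(1−α)×795 = 181.54
(1−α) = 181.54/292.59 = 0.6205;  α = 0.3795.

0.380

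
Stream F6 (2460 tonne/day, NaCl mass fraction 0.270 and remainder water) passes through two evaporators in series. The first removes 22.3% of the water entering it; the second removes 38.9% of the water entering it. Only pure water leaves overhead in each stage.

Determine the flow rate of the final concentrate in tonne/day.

1517 tonne/day

water in feed = 2460×0.730 = 1795.8 tonne/day.
After stage 1: water left = (1−0.223)×1795.8 = 1395.3; stream total = 2059.5 tonne/day.
After stage 2: water left = (1−0.389)×1395.3 = 852.55; final concentrate = 1516.8 tonne/day.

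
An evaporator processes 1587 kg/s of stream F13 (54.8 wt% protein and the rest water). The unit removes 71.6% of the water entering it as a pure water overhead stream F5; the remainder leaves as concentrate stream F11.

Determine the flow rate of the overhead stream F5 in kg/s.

513.6 kg/s

water entering = 1587×0.452 = 717.32 kg/s; overhead removed = 0.716×717.32 = 513.6 kg/s.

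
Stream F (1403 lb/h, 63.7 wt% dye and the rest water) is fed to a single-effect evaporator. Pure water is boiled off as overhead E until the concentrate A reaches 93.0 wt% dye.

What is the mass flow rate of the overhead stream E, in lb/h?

442 lb/h

dye is conserved: 1403×0.637 = 893.71 lb/h all reports to the concentrate.
Concentrate = 893.71/(target fraction) = 960.98 lb/h.
Overhead = 1403 − 960.98 = 442.02 lb/h.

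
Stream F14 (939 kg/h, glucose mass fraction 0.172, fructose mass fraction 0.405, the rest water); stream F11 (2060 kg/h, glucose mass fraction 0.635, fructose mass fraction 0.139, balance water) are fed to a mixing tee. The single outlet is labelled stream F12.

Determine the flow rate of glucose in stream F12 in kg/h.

glucose out = glucose in = 939×0.172 + 2060×0.635 = 1469.6 kg/h.

1470 kg/h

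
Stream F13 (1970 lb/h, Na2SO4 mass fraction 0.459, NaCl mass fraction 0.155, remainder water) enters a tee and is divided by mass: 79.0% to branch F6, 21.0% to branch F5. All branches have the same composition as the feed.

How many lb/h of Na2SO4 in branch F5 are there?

Branch F5 total = 0.210×1970 = 413.7 lb/h.
Na2SO4 in F5 = 0.459×413.7 = 189.89 lb/h.

189.9 lb/h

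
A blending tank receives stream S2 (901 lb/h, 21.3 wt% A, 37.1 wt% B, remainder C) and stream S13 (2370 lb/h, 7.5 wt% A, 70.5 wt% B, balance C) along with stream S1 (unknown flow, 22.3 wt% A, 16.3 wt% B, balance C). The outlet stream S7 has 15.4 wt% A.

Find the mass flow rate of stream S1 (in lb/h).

Let S1 be the unknown flow. Total out = 3271 + S1.
A balance: 369.66 + 0.223·S1 = 0.154·(3271 + S1)
(0.223 − 0.154)·S1 = 0.154×3271 − 369.66 = 134.07
S1 = 134.07 / 0.069 = 1943.1 lb/h

1943 lb/h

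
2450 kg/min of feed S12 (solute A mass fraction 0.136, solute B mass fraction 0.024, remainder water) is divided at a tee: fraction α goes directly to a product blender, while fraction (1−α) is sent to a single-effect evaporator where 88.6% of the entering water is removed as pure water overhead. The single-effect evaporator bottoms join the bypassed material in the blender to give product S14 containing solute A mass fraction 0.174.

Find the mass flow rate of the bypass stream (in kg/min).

1731 kg/min

All 2450×0.136 = 333.2 kg/min of solute A reaches S14, so S14 = 333.2/0.174 = 1914.9 kg/min and vapour = 535.06 kg/min.
The evaporator receives (1−α)·2450 of feed at 0.840 water and removes 0.886 of that water:
0.886×0.840×(1−α)×2450 = 535.06
(1−α) = 535.06/1823.4 = 0.2934;  α = 0.7066.
Bypass flow = 0.7066×2450 = 1731.1 kg/min.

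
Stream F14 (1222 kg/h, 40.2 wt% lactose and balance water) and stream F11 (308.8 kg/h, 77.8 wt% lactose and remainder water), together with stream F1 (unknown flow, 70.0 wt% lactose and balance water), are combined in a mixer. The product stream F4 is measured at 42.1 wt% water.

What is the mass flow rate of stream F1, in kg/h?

Let F1 be the unknown flow. Total out = 1530.8 + F1.
water balance: 799.31 + 0.300·F1 = 0.421·(1530.8 + F1)
(0.300 − 0.421)·F1 = 0.421×1530.8 − 799.31 = -154.84
F1 = -154.84 / -0.121 = 1279.7 kg/h

1280 kg/h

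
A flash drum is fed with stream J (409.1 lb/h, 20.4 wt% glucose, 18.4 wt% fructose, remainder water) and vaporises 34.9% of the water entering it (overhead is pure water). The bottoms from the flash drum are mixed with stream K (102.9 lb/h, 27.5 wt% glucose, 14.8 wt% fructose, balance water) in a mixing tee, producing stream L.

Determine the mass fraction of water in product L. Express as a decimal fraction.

0.524

Vapour removed = 0.349×0.612×409.1 = 87.379 lb/h; concentrate = 321.72 lb/h.
water reaching the mixer = 162.99 (from concentrate) + 102.9×0.577 = 222.36 lb/h.
Product flow = 321.72 + 102.9 = 424.62 lb/h; water fraction = 0.524.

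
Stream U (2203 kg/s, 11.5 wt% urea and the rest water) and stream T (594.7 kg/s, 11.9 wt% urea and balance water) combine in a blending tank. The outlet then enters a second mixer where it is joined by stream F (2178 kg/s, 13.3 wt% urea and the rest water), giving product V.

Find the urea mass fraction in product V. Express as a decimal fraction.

0.1234

Overall, product flow = 4975.7 kg/s.
urea in = 2203×0.115 + 594.7×0.119 + 2178×0.133 = 613.79 kg/s.
urea fraction in V = 0.1234.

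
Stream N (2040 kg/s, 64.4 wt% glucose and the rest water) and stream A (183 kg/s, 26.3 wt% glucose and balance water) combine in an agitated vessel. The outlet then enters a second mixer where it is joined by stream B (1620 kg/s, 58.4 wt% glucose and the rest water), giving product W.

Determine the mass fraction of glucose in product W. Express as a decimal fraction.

Overall, product flow = 3843 kg/s.
glucose in = 2040×0.644 + 183×0.263 + 1620×0.584 = 2308 kg/s.
glucose fraction in W = 0.601.

0.601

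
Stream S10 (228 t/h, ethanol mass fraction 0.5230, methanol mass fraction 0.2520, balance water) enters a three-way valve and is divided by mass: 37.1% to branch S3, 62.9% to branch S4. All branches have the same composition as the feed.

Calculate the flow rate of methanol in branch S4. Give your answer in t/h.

Branch S4 total = 0.629×228 = 143.41 t/h.
methanol in S4 = 0.252×143.41 = 36.14 t/h.

36.14 t/h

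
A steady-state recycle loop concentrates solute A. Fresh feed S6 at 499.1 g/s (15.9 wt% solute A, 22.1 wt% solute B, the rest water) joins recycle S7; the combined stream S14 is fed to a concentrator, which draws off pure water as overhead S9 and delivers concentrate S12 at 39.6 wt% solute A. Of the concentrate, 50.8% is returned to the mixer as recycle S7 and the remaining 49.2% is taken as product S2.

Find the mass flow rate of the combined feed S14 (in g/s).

706 g/s

Overall solute A balance (none leaves overhead): solute A in fresh feed = solute A in product, i.e. 499.1×0.159 = (1−0.508)·S12·0.396.
S12 = 79.357/(0.396×0.492) = 407.31 g/s.
Recycle S7 = 0.508×407.31 = 206.91 g/s.
Combined feed S14 = 499.1 + 206.91 = 706.01 g/s.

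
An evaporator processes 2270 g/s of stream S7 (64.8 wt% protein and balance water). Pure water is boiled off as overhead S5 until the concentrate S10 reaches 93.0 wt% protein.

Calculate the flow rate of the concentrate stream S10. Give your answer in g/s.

protein is conserved: 2270×0.648 = 1471 g/s all reports to the concentrate.
Concentrate = 1471/(target fraction) = 1581.7 g/s.

1582 g/s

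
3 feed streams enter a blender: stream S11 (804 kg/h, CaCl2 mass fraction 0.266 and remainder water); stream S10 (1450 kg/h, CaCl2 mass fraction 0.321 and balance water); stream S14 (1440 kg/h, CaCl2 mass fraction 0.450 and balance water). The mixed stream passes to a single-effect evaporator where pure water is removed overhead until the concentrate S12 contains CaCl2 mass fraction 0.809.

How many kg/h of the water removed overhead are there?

2053 kg/h

CaCl2 entering = 804×0.266 + 1450×0.321 + 1440×0.450 = 1327.3 kg/h.
All CaCl2 reports to S12, so S12 = 1327.3/0.809 = 1640.7 kg/h.
Total feed = 3694 kg/h; overhead = 3694 − 1640.7 = 2053.3 kg/h.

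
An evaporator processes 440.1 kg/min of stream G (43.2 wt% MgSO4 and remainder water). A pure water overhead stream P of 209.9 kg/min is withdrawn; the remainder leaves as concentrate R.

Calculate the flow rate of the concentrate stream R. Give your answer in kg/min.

Concentrate = 440.1 − 209.9 = 230.2 kg/min.

230.2 kg/min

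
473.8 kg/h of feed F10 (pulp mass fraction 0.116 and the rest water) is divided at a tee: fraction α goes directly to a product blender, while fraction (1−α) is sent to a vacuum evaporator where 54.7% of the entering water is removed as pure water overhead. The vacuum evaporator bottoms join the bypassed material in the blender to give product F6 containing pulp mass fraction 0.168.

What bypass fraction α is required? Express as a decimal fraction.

0.360

All 473.8×0.116 = 54.961 kg/h of pulp reaches F6, so F6 = 54.961/0.168 = 327.15 kg/h and vapour = 146.65 kg/h.
The evaporator receives (1−α)·473.8 of feed at 0.884 water and removes 0.547 of that water:
0.547×0.884×(1−α)×473.8 = 146.65
(1−α) = 146.65/229.11 = 0.6401;  α = 0.3599.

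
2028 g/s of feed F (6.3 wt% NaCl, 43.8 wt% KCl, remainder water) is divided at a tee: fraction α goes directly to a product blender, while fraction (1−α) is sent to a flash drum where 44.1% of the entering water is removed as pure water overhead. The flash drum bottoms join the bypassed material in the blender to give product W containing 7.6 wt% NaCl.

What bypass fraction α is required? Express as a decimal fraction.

All 2028×0.063 = 127.76 g/s of NaCl reaches W, so W = 127.76/0.076 = 1681.1 g/s and vapour = 346.89 g/s.
The evaporator receives (1−α)·2028 of feed at 0.499 water and removes 0.441 of that water:
0.441×0.499×(1−α)×2028 = 346.89
(1−α) = 346.89/446.28 = 0.7773;  α = 0.2227.

0.223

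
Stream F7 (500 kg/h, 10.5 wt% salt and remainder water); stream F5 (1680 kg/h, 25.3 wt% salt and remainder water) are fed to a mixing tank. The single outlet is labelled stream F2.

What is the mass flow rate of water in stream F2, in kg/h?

water out = water in = 500×0.895 + 1680×0.747 = 1702.5 kg/h.

1702 kg/h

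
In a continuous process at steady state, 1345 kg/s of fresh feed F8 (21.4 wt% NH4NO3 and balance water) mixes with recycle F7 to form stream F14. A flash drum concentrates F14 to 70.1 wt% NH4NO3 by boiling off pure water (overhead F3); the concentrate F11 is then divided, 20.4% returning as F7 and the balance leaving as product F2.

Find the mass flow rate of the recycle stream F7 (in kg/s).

Overall NH4NO3 balance (none leaves overhead): NH4NO3 in fresh feed = NH4NO3 in product, i.e. 1345×0.214 = (1−0.204)·F11·0.701.
F11 = 287.83/(0.701×0.796) = 515.83 kg/s.
Recycle F7 = 0.204×515.83 = 105.23 kg/s.

105.2 kg/s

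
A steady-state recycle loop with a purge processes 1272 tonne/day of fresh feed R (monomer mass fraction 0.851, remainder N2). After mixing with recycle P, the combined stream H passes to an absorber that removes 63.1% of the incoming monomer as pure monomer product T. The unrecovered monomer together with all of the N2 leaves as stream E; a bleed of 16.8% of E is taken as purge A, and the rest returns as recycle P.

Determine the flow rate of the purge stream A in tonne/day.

N2 enters only via R and leaves only via the purge: 1272×0.149 = 0.168×(N2 in E), and the absorber passes all N2, so N2 in H = N2 in E = 1128.1 tonne/day.
monomer in H: m_A = 1272×0.851 + (1−0.168)·(1−0.631)·m_A, so m_A = 1082.5/0.6930 = 1562 tonne/day.
E = (1−0.631)×1562 + 1128.1 = 1704.5 tonne/day.
Purge A = 0.168×1704.5 = 286.36 tonne/day.

286.4 tonne/day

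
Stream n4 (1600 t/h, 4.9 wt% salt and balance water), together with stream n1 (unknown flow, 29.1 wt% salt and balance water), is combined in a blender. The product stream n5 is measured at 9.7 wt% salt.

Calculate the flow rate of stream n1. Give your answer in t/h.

Let n1 be the unknown flow. Total out = 1600 + n1.
salt balance: 78.4 + 0.291·n1 = 0.097·(1600 + n1)
(0.291 − 0.097)·n1 = 0.097×1600 − 78.4 = 76.8
n1 = 76.8 / 0.194 = 395.88 t/h

395.9 t/h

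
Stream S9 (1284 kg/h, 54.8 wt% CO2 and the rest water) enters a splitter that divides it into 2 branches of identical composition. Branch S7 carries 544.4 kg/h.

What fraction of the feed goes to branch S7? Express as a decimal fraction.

0.424

Fraction to S7 = 544.4/1284 = 0.4240.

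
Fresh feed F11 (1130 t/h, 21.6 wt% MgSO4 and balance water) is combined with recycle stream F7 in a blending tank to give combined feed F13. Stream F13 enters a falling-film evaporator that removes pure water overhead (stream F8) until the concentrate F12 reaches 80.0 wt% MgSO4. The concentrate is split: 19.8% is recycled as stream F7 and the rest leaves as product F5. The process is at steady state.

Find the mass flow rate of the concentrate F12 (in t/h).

Overall MgSO4 balance (none leaves overhead): MgSO4 in fresh feed = MgSO4 in product, i.e. 1130×0.216 = (1−0.198)·F12·0.800.
F12 = 244.08/(0.800×0.802) = 380.42 t/h.

380.4 t/h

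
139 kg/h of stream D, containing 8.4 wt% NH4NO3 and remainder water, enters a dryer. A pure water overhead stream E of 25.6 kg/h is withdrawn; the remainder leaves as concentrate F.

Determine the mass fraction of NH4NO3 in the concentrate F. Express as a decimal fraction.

0.1030

NH4NO3 is not removed: 139×0.084 = 11.676 kg/h of NH4NO3 enters F.
Concentrate = 139 − 25.6 = 113.4 kg/h.
Mass fraction = 11.676/113.4 = 0.1030.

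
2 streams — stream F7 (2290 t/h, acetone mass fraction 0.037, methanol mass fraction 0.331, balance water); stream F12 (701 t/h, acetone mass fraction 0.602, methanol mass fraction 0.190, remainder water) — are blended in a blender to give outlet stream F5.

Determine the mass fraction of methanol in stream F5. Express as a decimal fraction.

0.298

Total flow out = 2290 + 701 = 2991 t/h.
methanol in = 2290×0.331 + 701×0.190 = 891.18 t/h.
methanol mass fraction in F5 = 891.18/2991 = 0.298.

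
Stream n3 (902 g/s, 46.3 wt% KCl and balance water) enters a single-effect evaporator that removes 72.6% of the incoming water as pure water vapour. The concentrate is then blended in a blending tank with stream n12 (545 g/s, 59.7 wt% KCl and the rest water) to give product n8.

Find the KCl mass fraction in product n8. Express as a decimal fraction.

0.678

Vapour removed = 0.726×0.537×902 = 351.66 g/s; concentrate = 550.34 g/s.
KCl reaching the mixer = 417.63 (from concentrate) + 545×0.597 = 742.99 g/s.
Product flow = 550.34 + 545 = 1095.3 g/s; KCl fraction = 0.678.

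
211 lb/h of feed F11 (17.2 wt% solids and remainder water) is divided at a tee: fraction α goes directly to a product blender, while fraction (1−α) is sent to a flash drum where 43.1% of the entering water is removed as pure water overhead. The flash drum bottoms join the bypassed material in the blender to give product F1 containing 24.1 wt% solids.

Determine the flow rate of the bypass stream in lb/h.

41.72 lb/h

All 211×0.172 = 36.292 lb/h of solids reaches F1, so F1 = 36.292/0.241 = 150.59 lb/h and vapour = 60.411 lb/h.
The evaporator receives (1−α)·211 of feed at 0.828 water and removes 0.431 of that water:
0.431×0.828×(1−α)×211 = 60.411
(1−α) = 60.411/75.299 = 0.8023;  α = 0.1977.
Bypass flow = 0.1977×211 = 41.72 lb/h.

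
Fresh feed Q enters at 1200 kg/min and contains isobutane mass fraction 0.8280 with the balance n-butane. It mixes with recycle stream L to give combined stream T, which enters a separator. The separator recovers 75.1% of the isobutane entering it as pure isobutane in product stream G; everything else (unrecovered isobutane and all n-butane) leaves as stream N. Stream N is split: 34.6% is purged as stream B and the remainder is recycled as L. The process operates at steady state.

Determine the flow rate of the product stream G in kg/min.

isobutane in T: m_A = 1200×0.828 + (1−0.346)·(1−0.751)·m_A, so m_A = 993.6/0.8372 = 1186.9 kg/min.
Product G = 0.751×1186.9 = 891.35 kg/min.

891.3 kg/min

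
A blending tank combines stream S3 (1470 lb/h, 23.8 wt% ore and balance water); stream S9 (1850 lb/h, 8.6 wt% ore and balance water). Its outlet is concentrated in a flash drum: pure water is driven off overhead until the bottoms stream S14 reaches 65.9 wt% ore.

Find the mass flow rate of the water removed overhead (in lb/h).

2548 lb/h

ore entering = 1470×0.238 + 1850×0.086 = 508.96 lb/h.
All ore reports to S14, so S14 = 508.96/0.659 = 772.32 lb/h.
Total feed = 3320 lb/h; overhead = 3320 − 772.32 = 2547.7 lb/h.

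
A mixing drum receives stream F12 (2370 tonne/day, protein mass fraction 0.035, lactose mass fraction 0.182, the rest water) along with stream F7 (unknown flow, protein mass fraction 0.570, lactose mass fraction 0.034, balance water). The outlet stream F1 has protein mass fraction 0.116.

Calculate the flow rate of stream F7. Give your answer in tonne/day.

Let F7 be the unknown flow. Total out = 2370 + F7.
protein balance: 82.95 + 0.570·F7 = 0.116·(2370 + F7)
(0.570 − 0.116)·F7 = 0.116×2370 − 82.95 = 191.97
F7 = 191.97 / 0.454 = 422.84 tonne/day

422.8 tonne/day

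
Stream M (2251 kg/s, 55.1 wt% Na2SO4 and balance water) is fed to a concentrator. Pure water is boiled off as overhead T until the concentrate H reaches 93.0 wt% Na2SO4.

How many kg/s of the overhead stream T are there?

Na2SO4 is conserved: 2251×0.551 = 1240.3 kg/s all reports to the concentrate.
Concentrate = 1240.3/(target fraction) = 1333.7 kg/s.
Overhead = 2251 − 1333.7 = 917.34 kg/s.

917.3 kg/s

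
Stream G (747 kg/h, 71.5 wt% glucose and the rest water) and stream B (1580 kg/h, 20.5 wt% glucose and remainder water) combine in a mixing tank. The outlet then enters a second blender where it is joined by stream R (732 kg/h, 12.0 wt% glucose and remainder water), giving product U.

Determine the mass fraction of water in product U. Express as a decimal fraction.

Overall, product flow = 3059 kg/h.
water in = 747×0.285 + 1580×0.795 + 732×0.880 = 2113.2 kg/h.
water fraction in U = 0.691.

0.691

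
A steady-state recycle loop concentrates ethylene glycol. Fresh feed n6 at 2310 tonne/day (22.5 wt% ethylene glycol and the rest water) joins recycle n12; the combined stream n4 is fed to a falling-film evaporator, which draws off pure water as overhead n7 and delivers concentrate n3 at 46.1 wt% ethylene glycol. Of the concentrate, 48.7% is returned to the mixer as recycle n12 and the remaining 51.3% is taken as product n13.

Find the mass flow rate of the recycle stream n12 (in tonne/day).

Overall ethylene glycol balance (none leaves overhead): ethylene glycol in fresh feed = ethylene glycol in product, i.e. 2310×0.225 = (1−0.487)·n3·0.461.
n3 = 519.75/(0.461×0.513) = 2197.7 tonne/day.
Recycle n12 = 0.487×2197.7 = 1070.3 tonne/day.

1070 tonne/day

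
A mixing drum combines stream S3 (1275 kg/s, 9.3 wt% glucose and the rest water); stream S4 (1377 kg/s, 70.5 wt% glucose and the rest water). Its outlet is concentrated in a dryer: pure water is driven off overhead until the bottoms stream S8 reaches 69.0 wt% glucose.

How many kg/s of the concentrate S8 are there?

glucose entering = 1275×0.093 + 1377×0.705 = 1089.4 kg/s.
All glucose reports to S8, so S8 = 1089.4/0.690 = 1578.8 kg/s.

1579 kg/s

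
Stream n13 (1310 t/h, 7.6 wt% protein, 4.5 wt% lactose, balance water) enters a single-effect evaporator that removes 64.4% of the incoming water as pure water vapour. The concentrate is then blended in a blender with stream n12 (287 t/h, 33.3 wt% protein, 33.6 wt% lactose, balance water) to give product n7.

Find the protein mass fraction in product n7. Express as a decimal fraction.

0.2281

Vapour removed = 0.644×0.879×1310 = 741.56 t/h; concentrate = 568.44 t/h.
protein reaching the mixer = 99.56 (from concentrate) + 287×0.333 = 195.13 t/h.
Product flow = 568.44 + 287 = 855.44 t/h; protein fraction = 0.2281.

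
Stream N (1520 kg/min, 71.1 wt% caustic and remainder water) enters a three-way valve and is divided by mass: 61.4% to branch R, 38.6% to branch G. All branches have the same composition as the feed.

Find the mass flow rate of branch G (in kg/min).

586.7 kg/min

Branch G flow = 0.386×1520 = 586.72 kg/min.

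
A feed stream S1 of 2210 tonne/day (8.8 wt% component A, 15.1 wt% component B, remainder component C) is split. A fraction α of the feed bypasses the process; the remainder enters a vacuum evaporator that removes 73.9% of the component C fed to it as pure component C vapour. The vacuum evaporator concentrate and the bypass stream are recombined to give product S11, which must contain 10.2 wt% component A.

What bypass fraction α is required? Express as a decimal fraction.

0.756

All 2210×0.088 = 194.48 tonne/day of component A reaches S11, so S11 = 194.48/0.102 = 1906.7 tonne/day and vapour = 303.33 tonne/day.
The evaporator receives (1−α)·2210 of feed at 0.761 component C and removes 0.739 of that component C:
0.739×0.761×(1−α)×2210 = 303.33
(1−α) = 303.33/1242.9 = 0.2441;  α = 0.7559.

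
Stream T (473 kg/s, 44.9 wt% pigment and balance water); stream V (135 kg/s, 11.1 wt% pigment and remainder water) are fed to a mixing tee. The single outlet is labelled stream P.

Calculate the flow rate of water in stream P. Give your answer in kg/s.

380.6 kg/s

water out = water in = 473×0.551 + 135×0.889 = 380.64 kg/s.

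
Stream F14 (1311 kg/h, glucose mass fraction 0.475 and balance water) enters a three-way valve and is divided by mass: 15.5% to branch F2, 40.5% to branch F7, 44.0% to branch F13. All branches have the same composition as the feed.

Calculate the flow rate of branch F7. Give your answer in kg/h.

Branch F7 flow = 0.405×1311 = 530.96 kg/h.

531 kg/h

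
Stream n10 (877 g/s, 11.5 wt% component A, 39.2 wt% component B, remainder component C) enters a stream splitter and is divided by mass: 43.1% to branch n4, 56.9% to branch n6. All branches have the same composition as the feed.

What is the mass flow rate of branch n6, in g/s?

499 g/s

Branch n6 flow = 0.569×877 = 499.01 g/s.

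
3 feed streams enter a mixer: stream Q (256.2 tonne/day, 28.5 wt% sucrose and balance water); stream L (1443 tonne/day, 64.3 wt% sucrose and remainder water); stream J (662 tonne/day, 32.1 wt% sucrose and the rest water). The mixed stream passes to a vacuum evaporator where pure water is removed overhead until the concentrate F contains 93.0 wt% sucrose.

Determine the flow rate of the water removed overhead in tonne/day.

sucrose entering = 256.2×0.285 + 1443×0.643 + 662×0.321 = 1213.4 tonne/day.
All sucrose reports to F, so F = 1213.4/0.930 = 1304.7 tonne/day.
Total feed = 2361.2 tonne/day; overhead = 2361.2 − 1304.7 = 1056.5 tonne/day.

1057 tonne/day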